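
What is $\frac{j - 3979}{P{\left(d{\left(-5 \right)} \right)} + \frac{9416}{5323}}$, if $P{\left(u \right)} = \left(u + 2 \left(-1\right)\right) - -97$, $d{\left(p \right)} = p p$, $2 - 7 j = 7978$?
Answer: $- \frac{190717767}{4537232} \approx -42.034$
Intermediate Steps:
$j = - \frac{7976}{7}$ ($j = \frac{2}{7} - \frac{7978}{7} = - \frac{7976}{7} \approx -1139.4$)
$d{\left(p \right)} = p^{2}$
$P{\left(u \right)} = 95 + u$ ($P{\left(u \right)} = \left(u - 2\right) + 97 = \left(-2 + u\right) + 97 = 95 + u$)
$\frac{j - 3979}{P{\left(d{\left(-5 \right)} \right)} + \frac{9416}{5323}} = \frac{- \frac{7976}{7} - 3979}{\left(95 + \left(-5\right)^{2}\right) + \frac{9416}{5323}} = - \frac{35829}{7 \left(\left(95 + 25\right) + 9416 \cdot \frac{1}{5323}\right)} = - \frac{35829}{7 \left(120 + \frac{9416}{5323}\right)} = - \frac{35829}{7 \cdot \frac{648176}{5323}} = \left(- \frac{35829}{7}\right) \frac{5323}{648176} = - \frac{190717767}{4537232}$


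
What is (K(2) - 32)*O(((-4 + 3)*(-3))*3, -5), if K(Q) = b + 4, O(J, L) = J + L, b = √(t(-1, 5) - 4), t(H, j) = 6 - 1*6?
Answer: -112 + 8*I ≈ -112.0 + 8.0*I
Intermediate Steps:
t(H, j) = 0 (t(H, j) = 6 - 6 = 0)
b = 2*I (b = √(0 - 4) = √(-4) = 2*I ≈ 2.0*I)
K(Q) = 4 + 2*I (K(Q) = 2*I + 4 = 4 + 2*I)
(K(2) - 32)*O(((-4 + 3)*(-3))*3, -5) = ((4 + 2*I) - 32)*(((-4 + 3)*(-3))*3 - 5) = (-28 + 2*I)*(-1*(-3)*3 - 5) = (-28 + 2*I)*(3*3 - 5) = (-28 + 2*I)*(9 - 5) = (-28 + 2*I)*4 = -112 + 8*I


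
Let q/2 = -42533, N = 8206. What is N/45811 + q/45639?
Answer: -3522444892/2090768229 ≈ -1.6848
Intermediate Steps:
q = -85066 (q = 2*(-42533) = -85066)
N/45811 + q/45639 = 8206/45811 - 85066/45639 = -3522444892/2090768229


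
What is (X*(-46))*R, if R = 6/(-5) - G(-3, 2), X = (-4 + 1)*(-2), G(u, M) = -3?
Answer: -2484/5 ≈ -496.80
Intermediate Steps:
X = 6 (X = -3*(-2) = 6)
R = 9/5 (R = 6/(-5) - 1*(-3) = 6*(-⅕) + 3 = -6/5 + 3 = 9/5 ≈ 1.8000)
(X*(-46))*R = (6*(-46))*(9/5) = -276*9/5 = -2484/5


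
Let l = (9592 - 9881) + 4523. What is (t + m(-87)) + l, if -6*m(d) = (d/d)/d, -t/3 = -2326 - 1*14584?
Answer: 28691209/522 ≈ 54964.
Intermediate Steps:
l = 4234 (l = -289 + 4523 = 4234)
t = 50730 (t = -3*(-2326 - 1*14584) = -3*(-2326 - 14584) = -3*(-16910) = 50730)
m(d) = -1/(6*d) (m(d) = -d/d/(6*d) = -1/(6*d))
(t + m(-87)) + l = (50730 - 1/6/(-87)) + 4234 = (50730 - 1/6*(-1/87)) + 4234 = (50730 + 1/522) + 4234 = 26481061/522 + 4234 = 28691209/522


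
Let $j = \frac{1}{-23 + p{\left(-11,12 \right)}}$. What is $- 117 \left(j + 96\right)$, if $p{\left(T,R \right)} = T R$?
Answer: $- \frac{1740843}{155} \approx -11231.0$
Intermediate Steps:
$p{\left(T,R \right)} = R T$
$j = - \frac{1}{155}$ ($j = \frac{1}{-23 + 12 \left(-11\right)} = \frac{1}{-23 - 132} = \frac{1}{-155} = - \frac{1}{155} \approx -0.0064516$)
$- 117 \left(j + 96\right) = - 117 \left(- \frac{1}{155} + 96\right) = \left(-117\right) \frac{14879}{155} = - \frac{1740843}{155}$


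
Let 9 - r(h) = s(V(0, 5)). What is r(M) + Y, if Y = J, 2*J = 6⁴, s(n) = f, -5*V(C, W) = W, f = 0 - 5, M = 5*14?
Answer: 662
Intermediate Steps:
M = 70
f = -5
V(C, W) = -W/5
s(n) = -5
r(h) = 14 (r(h) = 9 - 1*(-5) = 9 + 5 = 14)
J = 648 (J = (½)*6⁴ = (½)*1296 = 648)
Y = 648
r(M) + Y = 14 + 648 = 662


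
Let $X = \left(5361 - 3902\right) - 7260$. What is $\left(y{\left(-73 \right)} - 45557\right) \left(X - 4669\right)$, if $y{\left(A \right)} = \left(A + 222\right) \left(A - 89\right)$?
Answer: $729706650$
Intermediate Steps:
$y{\left(A \right)} = \left(-89 + A\right) \left(222 + A\right)$ ($y{\left(A \right)} = \left(222 + A\right) \left(-89 + A\right) = \left(-89 + A\right) \left(222 + A\right)$)
$X = -5801$ ($X = 1459 - 7260 = -5801$)
$\left(y{\left(-73 \right)} - 45557\right) \left(X - 4669\right) = \left(\left(-19758 + \left(-73\right)^{2} + 133 \left(-73\right)\right) - 45557\right) \left(-5801 - 4669\right) = \left(\left(-19758 + 5329 - 9709\right) - 45557\right) \left(-10470\right) = \left(-24138 - 45557\right) \left(-10470\right) = \left(-69695\right) \left(-10470\right) = 729706650$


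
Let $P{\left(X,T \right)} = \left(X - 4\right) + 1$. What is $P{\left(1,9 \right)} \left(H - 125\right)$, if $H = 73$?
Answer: $104$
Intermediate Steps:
$P{\left(X,T \right)} = -3 + X$ ($P{\left(X,T \right)} = \left(-4 + X\right) + 1 = -3 + X$)
$P{\left(1,9 \right)} \left(H - 125\right) = \left(-3 + 1\right) \left(73 - 125\right) = \left(-2\right) \left(-52\right) = 104$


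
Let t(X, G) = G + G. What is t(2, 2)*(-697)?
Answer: -2788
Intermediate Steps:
t(X, G) = 2*G
t(2, 2)*(-697) = (2*2)*(-697) = 4*(-697) = -2788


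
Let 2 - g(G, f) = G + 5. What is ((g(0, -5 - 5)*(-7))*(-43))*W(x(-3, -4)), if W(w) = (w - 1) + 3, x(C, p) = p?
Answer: 1806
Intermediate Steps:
W(w) = 2 + w (W(w) = (-1 + w) + 3 = 2 + w)
g(G, f) = -3 - G (g(G, f) = 2 - (G + 5) = 2 - (5 + G) = 2 + (-5 - G) = -3 - G)
((g(0, -5 - 5)*(-7))*(-43))*W(x(-3, -4)) = (((-3 - 1*0)*(-7))*(-43))*(2 - 4) = (((-3 + 0)*(-7))*(-43))*(-2) = (-3*(-7)*(-43))*(-2) = (21*(-43))*(-2) = -903*(-2) = 1806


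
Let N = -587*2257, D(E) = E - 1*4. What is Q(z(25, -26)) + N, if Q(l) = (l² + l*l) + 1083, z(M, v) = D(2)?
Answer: -1323768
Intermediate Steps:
D(E) = -4 + E (D(E) = E - 4 = -4 + E)
z(M, v) = -2 (z(M, v) = -4 + 2 = -2)
Q(l) = 1083 + 2*l² (Q(l) = (l² + l²) + 1083 = 2*l² + 1083 = 1083 + 2*l²)
N = -1324859
Q(z(25, -26)) + N = (1083 + 2*(-2)²) - 1324859 = (1083 + 2*4) - 1324859 = (1083 + 8) - 1324859 = 1091 - 1324859 = -1323768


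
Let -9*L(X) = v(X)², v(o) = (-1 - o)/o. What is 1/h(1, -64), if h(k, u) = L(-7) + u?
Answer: -49/3140 ≈ -0.015605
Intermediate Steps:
v(o) = (-1 - o)/o
L(X) = -(-1 - X)²/(9*X²) (L(X) = -(-1 - X)²/X²/9 = -(-1 - X)²/(9*X²))
h(k, u) = -4/49 + u (h(k, u) = -⅑*(1 - 7)²/(-7)² + u = -⅑*1/49*(-6)² + u = -⅑*1/49*36 + u = -4/49 + u)
1/h(1, -64) = 1/(-4/49 - 64) = 1/(-3140/49) = -49/3140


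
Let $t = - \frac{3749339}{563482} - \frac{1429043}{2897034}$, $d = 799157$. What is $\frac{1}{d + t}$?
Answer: $\frac{58300946871}{46591193112781738} \approx 1.2513 \cdot 10^{-6}$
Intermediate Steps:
$t = - \frac{416685806009}{58300946871}$ ($t = \left(-3749339\right) \frac{1}{563482} - \frac{204149}{413862} = - \frac{3749339}{563482} - \frac{204149}{413862} = - \frac{416685806009}{58300946871} \approx -7.1472$)
$\frac{1}{d + t} = \frac{1}{799157 - \frac{416685806009}{58300946871}} = \frac{1}{\frac{46591193112781738}{58300946871}} = \frac{58300946871}{46591193112781738}$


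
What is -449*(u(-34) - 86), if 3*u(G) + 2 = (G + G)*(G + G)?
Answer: -1959436/3 ≈ -6.5315e+5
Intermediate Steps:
u(G) = -2/3 + 4*G**2/3 (u(G) = -2/3 + ((G + G)*(G + G))/3 = -2/3 + ((2*G)*(2*G))/3 = -2/3 + (4*G**2)/3 = -2/3 + 4*G**2/3)
-449*(u(-34) - 86) = -449*((-2/3 + (4/3)*(-34)**2) - 86) = -449*((-2/3 + (4/3)*1156) - 86) = -449*((-2/3 + 4624/3) - 86) = -449*(4622/3 - 86) = -449*4364/3 = -1959436/3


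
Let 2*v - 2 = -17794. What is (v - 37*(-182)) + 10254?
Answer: 8092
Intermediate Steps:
v = -8896 (v = 1 + (½)*(-17794) = 1 - 8897 = -8896)
(v - 37*(-182)) + 10254 = (-8896 - 37*(-182)) + 10254 = (-8896 - 1*(-6734)) + 10254 = (-8896 + 6734) + 10254 = -2162 + 10254 = 8092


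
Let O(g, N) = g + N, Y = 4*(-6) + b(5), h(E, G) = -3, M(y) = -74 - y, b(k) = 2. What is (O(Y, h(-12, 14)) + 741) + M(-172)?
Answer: 814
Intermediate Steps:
Y = -22 (Y = 4*(-6) + 2 = -24 + 2 = -22)
O(g, N) = N + g
(O(Y, h(-12, 14)) + 741) + M(-172) = ((-3 - 22) + 741) + (-74 - 1*(-172)) = (-25 + 741) + (-74 + 172) = 716 + 98 = 814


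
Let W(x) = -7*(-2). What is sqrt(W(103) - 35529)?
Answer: I*sqrt(35515) ≈ 188.45*I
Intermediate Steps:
W(x) = 14
sqrt(W(103) - 35529) = sqrt(14 - 35529) = sqrt(-35515) = I*sqrt(35515)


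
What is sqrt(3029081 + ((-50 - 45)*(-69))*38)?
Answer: sqrt(3278171) ≈ 1810.6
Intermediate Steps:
sqrt(3029081 + ((-50 - 45)*(-69))*38) = sqrt(3029081 - 95*(-69)*38) = sqrt(3029081 + 6555*38) = sqrt(3029081 + 249090) = sqrt(3278171)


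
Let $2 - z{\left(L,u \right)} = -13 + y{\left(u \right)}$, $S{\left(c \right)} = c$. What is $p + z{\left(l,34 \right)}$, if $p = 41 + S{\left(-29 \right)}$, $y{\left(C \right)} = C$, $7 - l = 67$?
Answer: $-7$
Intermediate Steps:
$l = -60$ ($l = 7 - 67 = -60$)
$p = 12$ ($p = 41 - 29 = 12$)
$z{\left(L,u \right)} = 15 - u$ ($z{\left(L,u \right)} = 2 - \left(-13 + u\right) = 15 - u$)
$p + z{\left(l,34 \right)} = 12 + \left(15 - 34\right) = 12 - 19 = -7$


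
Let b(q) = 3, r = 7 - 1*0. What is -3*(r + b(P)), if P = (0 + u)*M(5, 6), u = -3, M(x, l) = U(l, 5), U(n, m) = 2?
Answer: -30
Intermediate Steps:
M(x, l) = 2
r = 7 (r = 7 + 0 = 7)
P = -6 (P = (0 - 3)*2 = -3*2 = -6)
-3*(r + b(P)) = -3*(7 + 3) = -3*10 = -30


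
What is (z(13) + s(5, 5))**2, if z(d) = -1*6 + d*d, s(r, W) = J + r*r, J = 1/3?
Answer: 319225/9 ≈ 35469.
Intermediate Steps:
J = 1/3 (J = 1*(1/3) = 1/3 ≈ 0.33333)
s(r, W) = 1/3 + r**2 (s(r, W) = 1/3 + r*r = 1/3 + r**2)
z(d) = -6 + d**2
(z(13) + s(5, 5))**2 = ((-6 + 13**2) + (1/3 + 5**2))**2 = ((-6 + 169) + (1/3 + 25))**2 = (163 + 76/3)**2 = (565/3)**2 = 319225/9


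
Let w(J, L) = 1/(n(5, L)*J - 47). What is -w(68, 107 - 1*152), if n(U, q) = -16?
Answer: 1/1135 ≈ 0.00088106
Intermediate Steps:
w(J, L) = 1/(-47 - 16*J) (w(J, L) = 1/(-16*J - 47) = 1/(-47 - 16*J))
-w(68, 107 - 1*152) = -1/(-47 - 16*68) = -1/(-47 - 1088) = -1/(-1135) = -1*(-1/1135) = 1/1135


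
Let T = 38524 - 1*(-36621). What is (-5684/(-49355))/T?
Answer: 812/529825925 ≈ 1.5326e-6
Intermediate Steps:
T = 75145 (T = 38524 + 36621 = 75145)
(-5684/(-49355))/T = -5684/(-49355)/75145 = -5684*(-1/49355)*(1/75145) = (5684/49355)*(1/75145) = 812/529825925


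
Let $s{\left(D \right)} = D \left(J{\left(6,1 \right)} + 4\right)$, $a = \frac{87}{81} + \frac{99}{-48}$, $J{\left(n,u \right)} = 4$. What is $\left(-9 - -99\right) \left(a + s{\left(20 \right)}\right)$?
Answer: $\frac{343465}{24} \approx 14311.0$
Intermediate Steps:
$a = - \frac{427}{432}$ ($a = 87 \cdot \frac{1}{81} + 99 \left(- \frac{1}{48}\right) = \frac{29}{27} - \frac{33}{16} = - \frac{427}{432} \approx -0.98843$)
$s{\left(D \right)} = 8 D$ ($s{\left(D \right)} = D \left(4 + 4\right) = D 8 = 8 D$)
$\left(-9 - -99\right) \left(a + s{\left(20 \right)}\right) = \left(-9 - -99\right) \left(- \frac{427}{432} + 8 \cdot 20\right) = \left(-9 + 99\right) \left(- \frac{427}{432} + 160\right) = 90 \cdot \frac{68693}{432} = \frac{343465}{24}$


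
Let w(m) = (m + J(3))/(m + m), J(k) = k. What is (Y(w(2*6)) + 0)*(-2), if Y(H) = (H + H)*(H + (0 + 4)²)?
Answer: -665/16 ≈ -41.563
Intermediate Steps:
w(m) = (3 + m)/(2*m) (w(m) = (m + 3)/(m + m) = (3 + m)/((2*m)) = (3 + m)*(1/(2*m)) = (3 + m)/(2*m))
Y(H) = 2*H*(16 + H) (Y(H) = (2*H)*(H + 4²) = (2*H)*(H + 16) = (2*H)*(16 + H) = 2*H*(16 + H))
(Y(w(2*6)) + 0)*(-2) = (2*((3 + 2*6)/(2*((2*6))))*(16 + (3 + 2*6)/(2*((2*6)))) + 0)*(-2) = (2*((½)*(3 + 12)/12)*(16 + (½)*(3 + 12)/12) + 0)*(-2) = (2*((½)*(1/12)*15)*(16 + (½)*(1/12)*15) + 0)*(-2) = (2*(5/8)*(16 + 5/8) + 0)*(-2) = (2*(5/8)*(133/8) + 0)*(-2) = (665/32 + 0)*(-2) = (665/32)*(-2) = -665/16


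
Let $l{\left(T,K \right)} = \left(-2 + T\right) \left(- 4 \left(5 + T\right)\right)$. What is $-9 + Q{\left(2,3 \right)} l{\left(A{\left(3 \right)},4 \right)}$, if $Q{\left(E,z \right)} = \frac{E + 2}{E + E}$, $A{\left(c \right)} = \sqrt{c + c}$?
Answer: $7 - 12 \sqrt{6} \approx -22.394$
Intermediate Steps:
$A{\left(c \right)} = \sqrt{2} \sqrt{c}$ ($A{\left(c \right)} = \sqrt{2 c} = \sqrt{2} \sqrt{c}$)
$l{\left(T,K \right)} = \left(-20 - 4 T\right) \left(-2 + T\right)$ ($l{\left(T,K \right)} = \left(-2 + T\right) \left(-20 - 4 T\right) = \left(-20 - 4 T\right) \left(-2 + T\right)$)
$Q{\left(E,z \right)} = \frac{2 + E}{2 E}$
$-9 + Q{\left(2,3 \right)} l{\left(A{\left(3 \right)},4 \right)} = -9 + \frac{2 + 2}{2 \cdot 2} \left(40 - 12 \sqrt{2} \sqrt{3} - 4 \left(\sqrt{2} \sqrt{3}\right)^{2}\right) = -9 + \frac{1}{2} \cdot \frac{1}{2} \cdot 4 \left(40 - 12 \sqrt{6} - 4 \left(\sqrt{6}\right)^{2}\right) = -9 + 1 \left(40 - 12 \sqrt{6} - 24\right) = -9 + 1 \left(16 - 12 \sqrt{6}\right) = -9 + \left(16 - 12 \sqrt{6}\right) = 7 - 12 \sqrt{6}$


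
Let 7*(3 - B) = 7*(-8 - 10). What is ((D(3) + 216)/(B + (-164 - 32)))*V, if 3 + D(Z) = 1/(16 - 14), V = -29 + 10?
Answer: 1159/50 ≈ 23.180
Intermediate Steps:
V = -19
B = 21 (B = 3 - (-8 - 10) = 3 - (-18) = 3 - ⅐*(-126) = 3 + 18 = 21)
D(Z) = -5/2 (D(Z) = -3 + 1/(16 - 14) = -3 + 1/2 = -3 + ½ = -5/2)
((D(3) + 216)/(B + (-164 - 32)))*V = ((-5/2 + 216)/(21 + (-164 - 32)))*(-19) = (427/(2*(21 - 196)))*(-19) = ((427/2)/(-175))*(-19) = ((427/2)*(-1/175))*(-19) = -61/50*(-19) = 1159/50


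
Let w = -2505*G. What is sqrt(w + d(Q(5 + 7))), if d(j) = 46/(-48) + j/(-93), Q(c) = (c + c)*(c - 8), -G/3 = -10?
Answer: I*sqrt(10399833066)/372 ≈ 274.14*I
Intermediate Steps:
G = 30 (G = -3*(-10) = 30)
Q(c) = 2*c*(-8 + c) (Q(c) = (2*c)*(-8 + c) = 2*c*(-8 + c))
d(j) = -23/24 - j/93 (d(j) = 46*(-1/48) + j*(-1/93) = -23/24 - j/93)
w = -75150 (w = -2505*30 = -75150)
sqrt(w + d(Q(5 + 7))) = sqrt(-75150 + (-23/24 - 2*(5 + 7)*(-8 + (5 + 7))/93)) = sqrt(-75150 + (-23/24 - 2*12*(-8 + 12)/93)) = sqrt(-75150 + (-23/24 - 2*12*4/93)) = sqrt(-75150 + (-23/24 - 1/93*96)) = sqrt(-75150 + (-23/24 - 32/31)) = sqrt(-75150 - 1481/744) = sqrt(-55913081/744) = I*sqrt(10399833066)/372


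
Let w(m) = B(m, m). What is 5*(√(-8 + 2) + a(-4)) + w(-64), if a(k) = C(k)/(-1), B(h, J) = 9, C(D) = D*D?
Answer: -71 + 5*I*√6 ≈ -71.0 + 12.247*I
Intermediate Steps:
C(D) = D²
w(m) = 9
a(k) = -k² (a(k) = k²/(-1) = k²*(-1) = -k²)
5*(√(-8 + 2) + a(-4)) + w(-64) = 5*(√(-8 + 2) - 1*(-4)²) + 9 = 5*(√(-6) - 1*16) + 9 = 5*(I*√6 - 16) + 9 = 5*(-16 + I*√6) + 9 = (-80 + 5*I*√6) + 9 = -71 + 5*I*√6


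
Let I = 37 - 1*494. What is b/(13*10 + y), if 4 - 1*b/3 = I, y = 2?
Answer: 461/44 ≈ 10.477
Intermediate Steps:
I = -457 (I = 37 - 494 = -457)
b = 1383 (b = 12 - 3*(-457) = 12 + 1371 = 1383)
b/(13*10 + y) = 1383/(13*10 + 2) = 1383/(130 + 2) = 1383/132 = 1383*(1/132) = 461/44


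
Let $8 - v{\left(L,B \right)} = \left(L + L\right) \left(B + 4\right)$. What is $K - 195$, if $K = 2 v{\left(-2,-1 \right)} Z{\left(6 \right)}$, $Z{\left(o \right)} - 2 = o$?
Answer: $125$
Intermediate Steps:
$v{\left(L,B \right)} = 8 - 2 L \left(4 + B\right)$ ($v{\left(L,B \right)} = 8 - \left(L + L\right) \left(B + 4\right) = 8 - 2 L \left(4 + B\right)$)
$Z{\left(o \right)} = 2 + o$
$K = 320$ ($K = 2 \left(8 - -16 - \left(-2\right) \left(-2\right)\right) \left(2 + 6\right) = 2 \left(8 + 16 - 4\right) 8 = 2 \cdot 20 \cdot 8 = 40 \cdot 8 = 320$)
$K - 195 = 320 - 195 = 125$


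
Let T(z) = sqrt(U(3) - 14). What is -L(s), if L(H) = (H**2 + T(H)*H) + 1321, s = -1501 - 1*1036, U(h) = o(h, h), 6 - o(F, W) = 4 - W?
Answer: -6437690 + 7611*I ≈ -6.4377e+6 + 7611.0*I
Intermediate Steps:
o(F, W) = 2 + W (o(F, W) = 6 - (4 - W) = 6 + (-4 + W) = 2 + W)
U(h) = 2 + h
T(z) = 3*I (T(z) = sqrt((2 + 3) - 14) = sqrt(5 - 14) = sqrt(-9) = 3*I)
s = -2537 (s = -1501 - 1036 = -2537)
L(H) = 1321 + H**2 + 3*I*H (L(H) = (H**2 + (3*I)*H) + 1321 = (H**2 + 3*I*H) + 1321 = 1321 + H**2 + 3*I*H)
-L(s) = -(1321 + (-2537)**2 + 3*I*(-2537)) = -(1321 + 6436369 - 7611*I) = -(6437690 - 7611*I) = -6437690 + 7611*I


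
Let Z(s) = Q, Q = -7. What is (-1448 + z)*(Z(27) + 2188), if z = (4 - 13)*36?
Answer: -3864732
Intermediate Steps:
Z(s) = -7
z = -324 (z = -9*36 = -324)
(-1448 + z)*(Z(27) + 2188) = (-1448 - 324)*(-7 + 2188) = -1772*2181 = -3864732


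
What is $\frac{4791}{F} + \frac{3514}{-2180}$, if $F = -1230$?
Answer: $- \frac{24611}{4469} \approx -5.507$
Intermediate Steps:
$\frac{4791}{F} + \frac{3514}{-2180} = \frac{4791}{-1230} + \frac{3514}{-2180} = 4791 \left(- \frac{1}{1230}\right) + 3514 \left(- \frac{1}{2180}\right) = - \frac{1597}{410} - \frac{1757}{1090} = - \frac{24611}{4469}$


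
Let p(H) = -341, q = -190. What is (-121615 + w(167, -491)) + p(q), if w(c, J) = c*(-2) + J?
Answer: -122781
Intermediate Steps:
w(c, J) = J - 2*c (w(c, J) = -2*c + J = J - 2*c)
(-121615 + w(167, -491)) + p(q) = (-121615 + (-491 - 2*167)) - 341 = (-121615 + (-491 - 334)) - 341 = (-121615 - 825) - 341 = -122440 - 341 = -122781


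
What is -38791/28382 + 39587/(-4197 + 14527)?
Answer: 180711801/73296515 ≈ 2.4655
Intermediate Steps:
-38791/28382 + 39587/(-4197 + 14527) = -38791*1/28382 + 39587/10330 = -38791/28382 + 39587*(1/10330) = -38791/28382 + 39587/10330 = 180711801/73296515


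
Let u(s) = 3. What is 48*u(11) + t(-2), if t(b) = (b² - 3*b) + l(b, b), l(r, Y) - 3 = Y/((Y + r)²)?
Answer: 1255/8 ≈ 156.88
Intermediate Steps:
l(r, Y) = 3 + Y/(Y + r)² (l(r, Y) = 3 + Y/((Y + r)²) = 3 + Y/(Y + r)²)
t(b) = 3 + b² - 3*b + 1/(4*b) (t(b) = (b² - 3*b) + (3 + b/(b + b)²) = (b² - 3*b) + (3 + b/(2*b)²) = (b² - 3*b) + (3 + b*(1/(4*b²))) = (b² - 3*b) + (3 + 1/(4*b)) = 3 + b² - 3*b + 1/(4*b))
48*u(11) + t(-2) = 48*3 + (3 + (-2)² - 3*(-2) + (¼)/(-2)) = 144 + (3 + 4 + 6 + (¼)*(-½)) = 144 + (3 + 4 + 6 - ⅛) = 144 + 103/8 = 1255/8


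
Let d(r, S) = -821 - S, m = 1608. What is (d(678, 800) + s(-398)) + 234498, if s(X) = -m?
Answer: 231269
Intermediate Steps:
s(X) = -1608 (s(X) = -1*1608 = -1608)
(d(678, 800) + s(-398)) + 234498 = ((-821 - 1*800) - 1608) + 234498 = ((-821 - 800) - 1608) + 234498 = (-1621 - 1608) + 234498 = -3229 + 234498 = 231269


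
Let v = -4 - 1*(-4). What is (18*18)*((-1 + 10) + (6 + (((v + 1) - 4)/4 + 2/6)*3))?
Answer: 4455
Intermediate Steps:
v = 0 (v = -4 + 4 = 0)
(18*18)*((-1 + 10) + (6 + (((v + 1) - 4)/4 + 2/6)*3)) = (18*18)*((-1 + 10) + (6 + (((0 + 1) - 4)/4 + 2/6)*3)) = 324*(9 + (6 + ((1 - 4)*(¼) + 2*(⅙))*3)) = 324*(9 + (6 + (-3*¼ + ⅓)*3)) = 324*(9 + (6 + (-¾ + ⅓)*3)) = 324*(9 + (6 - 5/12*3)) = 324*(9 + (6 - 5/4)) = 324*(9 + 19/4) = 324*(55/4) = 4455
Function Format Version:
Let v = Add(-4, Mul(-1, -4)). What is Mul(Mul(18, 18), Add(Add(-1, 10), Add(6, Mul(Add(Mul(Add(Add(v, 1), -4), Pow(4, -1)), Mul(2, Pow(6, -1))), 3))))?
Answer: 4455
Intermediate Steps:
v = 0 (v = Add(-4, 4) = 0)
Mul(Mul(18, 18), Add(Add(-1, 10), Add(6, Mul(Add(Mul(Add(Add(v, 1), -4), Pow(4, -1)), Mul(2, Pow(6, -1))), 3)))) = Mul(Mul(18, 18), Add(Add(-1, 10), Add(6, Mul(Add(Mul(Add(Add(0, 1), -4), Pow(4, -1)), Mul(2, Pow(6, -1))), 3)))) = Mul(324, Add(9, Add(6, Mul(Add(Mul(Add(1, -4), Rational(1, 4)), Mul(2, Rational(1, 6))), 3)))) = Mul(324, Add(9, Add(6, Mul(Add(Mul(-3, Rational(1, 4)), Rational(1, 3)), 3)))) = Mul(324, Add(9, Add(6, Mul(Add(Rational(-3, 4), Rational(1, 3)), 3)))) = Mul(324, Add(9, Add(6, Mul(Rational(-5, 12), 3)))) = Mul(324, Add(9, Add(6, Rational(-5, 4)))) = Mul(324, Add(9, Rational(19, 4))) = Mul(324, Rational(55, 4)) = 4455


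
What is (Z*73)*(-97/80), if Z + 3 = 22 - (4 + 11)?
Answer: -7081/20 ≈ -354.05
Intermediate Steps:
Z = 4 (Z = -3 + (22 - (4 + 11)) = -3 + (22 - 1*15) = -3 + (22 - 15) = -3 + 7 = 4)
(Z*73)*(-97/80) = (4*73)*(-97/80) = 292*(-97*1/80) = 292*(-97/80) = -7081/20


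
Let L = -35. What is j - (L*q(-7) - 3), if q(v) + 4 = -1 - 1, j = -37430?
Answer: -37637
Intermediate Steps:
q(v) = -6 (q(v) = -4 + (-1 - 1) = -4 - 2 = -6)
j - (L*q(-7) - 3) = -37430 - (-35*(-6) - 3) = -37430 - (210 - 3) = -37430 - 1*207 = -37430 - 207 = -37637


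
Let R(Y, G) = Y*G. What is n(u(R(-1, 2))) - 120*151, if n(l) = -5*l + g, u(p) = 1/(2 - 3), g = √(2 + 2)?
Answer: -18113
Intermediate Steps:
R(Y, G) = G*Y
g = 2 (g = √4 = 2)
u(p) = -1 (u(p) = 1/(-1) = -1)
n(l) = 2 - 5*l (n(l) = -5*l + 2 = 2 - 5*l)
n(u(R(-1, 2))) - 120*151 = (2 - 5*(-1)) - 120*151 = (2 + 5) - 18120 = 7 - 18120 = -18113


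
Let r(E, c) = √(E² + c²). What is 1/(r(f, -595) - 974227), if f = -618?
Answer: -974227/949117511580 - √735949/949117511580 ≈ -1.0274e-6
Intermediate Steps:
1/(r(f, -595) - 974227) = 1/(√((-618)² + (-595)²) - 974227) = 1/(√(381924 + 354025) - 974227) = 1/(√735949 - 974227) = 1/(-974227 + √735949)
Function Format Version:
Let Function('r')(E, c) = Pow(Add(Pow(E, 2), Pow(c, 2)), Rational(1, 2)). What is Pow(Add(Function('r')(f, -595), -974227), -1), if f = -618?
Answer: Add(Rational(-974227, 949117511580), Mul(Rational(-1, 949117511580), Pow(735949, Rational(1, 2)))) ≈ -1.0274e-6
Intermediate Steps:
Pow(Add(Function('r')(f, -595), -974227), -1) = Pow(Add(Pow(Add(Pow(-618, 2), Pow(-595, 2)), Rational(1, 2)), -974227), -1) = Pow(Add(Pow(Add(381924, 354025), Rational(1, 2)), -974227), -1) = Pow(Add(Pow(735949, Rational(1, 2)), -974227), -1) = Pow(Add(-974227, Pow(735949, Rational(1, 2))), -1)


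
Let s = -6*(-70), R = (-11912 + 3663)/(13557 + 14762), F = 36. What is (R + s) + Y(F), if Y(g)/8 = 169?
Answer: 50173019/28319 ≈ 1771.7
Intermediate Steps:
Y(g) = 1352 (Y(g) = 8*169 = 1352)
R = -8249/28319 ≈ -0.29129
s = 420
(R + s) + Y(F) = (-8249/28319 + 420) + 1352 = 11885731/28319 + 1352 = 50173019/28319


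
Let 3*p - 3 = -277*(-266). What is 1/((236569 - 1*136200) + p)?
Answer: 3/374792 ≈ 8.0044e-6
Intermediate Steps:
p = 73685/3 (p = 1 + (-277*(-266))/3 = 1 + (⅓)*73682 = 1 + 73682/3 = 73685/3 ≈ 24562.)
1/((236569 - 1*136200) + p) = 1/((236569 - 1*136200) + 73685/3) = 1/((236569 - 136200) + 73685/3) = 1/(100369 + 73685/3) = 1/(374792/3) = 3/374792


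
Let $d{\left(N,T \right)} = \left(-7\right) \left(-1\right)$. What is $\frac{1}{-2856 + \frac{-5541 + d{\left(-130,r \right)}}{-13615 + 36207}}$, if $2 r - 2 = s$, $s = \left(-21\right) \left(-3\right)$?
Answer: $- \frac{11296}{32264143} \approx -0.00035011$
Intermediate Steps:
$s = 63$
$r = \frac{65}{2}$ ($r = 1 + \frac{1}{2} \cdot 63 = 1 + \frac{63}{2} = \frac{65}{2} \approx 32.5$)
$d{\left(N,T \right)} = 7$
$\frac{1}{-2856 + \frac{-5541 + d{\left(-130,r \right)}}{-13615 + 36207}} = \frac{1}{-2856 + \frac{-5541 + 7}{-13615 + 36207}} = \frac{1}{-2856 - \frac{5534}{22592}} = \frac{1}{-2856 - \frac{2767}{11296}} = \frac{1}{- \frac{32264143}{11296}} = - \frac{11296}{32264143}$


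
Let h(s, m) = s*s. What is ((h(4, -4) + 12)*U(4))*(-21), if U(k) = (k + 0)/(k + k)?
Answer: -294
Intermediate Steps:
h(s, m) = s**2
U(k) = 1/2 (U(k) = k/((2*k)) = k*(1/(2*k)) = 1/2)
((h(4, -4) + 12)*U(4))*(-21) = ((4**2 + 12)*(1/2))*(-21) = ((16 + 12)*(1/2))*(-21) = (28*(1/2))*(-21) = 14*(-21) = -294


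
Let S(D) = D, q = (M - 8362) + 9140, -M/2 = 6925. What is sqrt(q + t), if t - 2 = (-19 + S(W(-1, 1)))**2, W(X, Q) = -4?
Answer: I*sqrt(12541) ≈ 111.99*I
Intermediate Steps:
M = -13850 (M = -2*6925 = -13850)
q = -13072 (q = (-13850 - 8362) + 9140 = -22212 + 9140 = -13072)
t = 531 (t = 2 + (-19 - 4)**2 = 2 + (-23)**2 = 2 + 529 = 531)
sqrt(q + t) = sqrt(-13072 + 531) = sqrt(-12541) = I*sqrt(12541)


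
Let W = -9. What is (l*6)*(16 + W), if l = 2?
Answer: 84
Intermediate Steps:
(l*6)*(16 + W) = (2*6)*(16 - 9) = 12*7 = 84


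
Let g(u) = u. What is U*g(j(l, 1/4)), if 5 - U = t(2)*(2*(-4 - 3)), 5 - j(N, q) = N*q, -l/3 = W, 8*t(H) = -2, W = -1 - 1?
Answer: 21/4 ≈ 5.2500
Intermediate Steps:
W = -2
t(H) = -1/4 (t(H) = (1/8)*(-2) = -1/4)
l = 6 (l = -3*(-2) = 6)
j(N, q) = 5 - N*q
U = 3/2 (U = 5 - (-1)*2*(-4 - 3)/4 = 5 - (-1)*2*(-7)/4 = 5 - (-1)*(-14)/4 = 5 - 1*7/2 = 5 - 7/2 = 3/2 ≈ 1.5000)
U*g(j(l, 1/4)) = 3*(5 - 1*6/4)/2 = 3*(5 - 1*6*1/4)/2 = 3*(5 - 3/2)/2 = (3/2)*(7/2) = 21/4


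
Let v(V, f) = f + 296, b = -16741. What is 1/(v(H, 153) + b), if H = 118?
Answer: -1/16292 ≈ -6.1380e-5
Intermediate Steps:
v(V, f) = 296 + f
1/(v(H, 153) + b) = 1/((296 + 153) - 16741) = 1/(449 - 16741) = 1/(-16292) = -1/16292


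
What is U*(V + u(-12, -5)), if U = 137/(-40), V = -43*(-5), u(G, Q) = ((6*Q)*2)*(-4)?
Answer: -12467/8 ≈ -1558.4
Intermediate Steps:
u(G, Q) = -48*Q (u(G, Q) = (12*Q)*(-4) = -48*Q)
V = 215
U = -137/40 (U = 137*(-1/40) = -137/40 ≈ -3.4250)
U*(V + u(-12, -5)) = -137*(215 - 48*(-5))/40 = -137*(215 + 240)/40 = -137/40*455 = -12467/8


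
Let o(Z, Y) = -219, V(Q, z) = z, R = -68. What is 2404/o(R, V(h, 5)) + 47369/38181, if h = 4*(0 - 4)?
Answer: -27137771/2787213 ≈ -9.7365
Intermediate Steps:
h = -16 (h = 4*(-4) = -16)
2404/o(R, V(h, 5)) + 47369/38181 = 2404/(-219) + 47369/38181 = 2404*(-1/219) + 47369*(1/38181) = -2404/219 + 47369/38181 = -27137771/2787213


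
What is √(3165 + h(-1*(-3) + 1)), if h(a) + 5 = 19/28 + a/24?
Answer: √5575731/42 ≈ 56.221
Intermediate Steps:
h(a) = -121/28 + a/24 (h(a) = -5 + (19/28 + a/24) = -121/28 + a/24)
√(3165 + h(-1*(-3) + 1)) = √(3165 + (-121/28 + (-1*(-3) + 1)/24)) = √(3165 + (-121/28 + (3 + 1)/24)) = √(3165 + (-121/28 + (1/24)*4)) = √(3165 + (-121/28 + ⅙)) = √(3165 - 349/84) = √(265511/84) = √5575731/42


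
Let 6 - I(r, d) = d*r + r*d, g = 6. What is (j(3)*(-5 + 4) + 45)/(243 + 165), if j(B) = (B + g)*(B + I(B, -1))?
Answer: -15/68 ≈ -0.22059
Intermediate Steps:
I(r, d) = 6 - 2*d*r (I(r, d) = 6 - (d*r + r*d) = 6 - (d*r + d*r) = 6 - 2*d*r)
j(B) = (6 + B)*(6 + 3*B) (j(B) = (B + 6)*(B + (6 - 2*(-1)*B)) = (6 + B)*(B + (6 + 2*B)) = (6 + B)*(6 + 3*B))
(j(3)*(-5 + 4) + 45)/(243 + 165) = ((36 + 3*3² + 24*3)*(-5 + 4) + 45)/(243 + 165) = ((36 + 3*9 + 72)*(-1) + 45)/408 = ((36 + 27 + 72)*(-1) + 45)*(1/408) = (135*(-1) + 45)*(1/408) = (-135 + 45)*(1/408) = -90*1/408 = -15/68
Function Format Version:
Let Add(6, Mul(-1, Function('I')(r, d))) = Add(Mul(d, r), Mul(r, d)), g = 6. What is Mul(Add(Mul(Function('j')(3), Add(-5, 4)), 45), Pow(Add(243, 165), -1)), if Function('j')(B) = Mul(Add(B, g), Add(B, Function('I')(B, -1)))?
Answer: Rational(-15, 68) ≈ -0.22059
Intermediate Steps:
Function('I')(r, d) = Add(6, Mul(-2, d, r)) (Function('I')(r, d) = Add(6, Mul(-1, Add(Mul(d, r), Mul(r, d)))) = Add(6, Mul(-1, Add(Mul(d, r), Mul(d, r)))) = Add(6, Mul(-1, Mul(2, d, r))) = Add(6, Mul(-2, d, r)))
Function('j')(B) = Mul(Add(6, B), Add(6, Mul(3, B))) (Function('j')(B) = Mul(Add(B, 6), Add(B, Add(6, Mul(-2, -1, B)))) = Mul(Add(6, B), Add(B, Add(6, Mul(2, B)))) = Mul(Add(6, B), Add(6, Mul(3, B))))
Mul(Add(Mul(Function('j')(3), Add(-5, 4)), 45), Pow(Add(243, 165), -1)) = Mul(Add(Mul(Add(36, Mul(3, Pow(3, 2)), Mul(24, 3)), Add(-5, 4)), 45), Pow(Add(243, 165), -1)) = Mul(Add(Mul(Add(36, Mul(3, 9), 72), -1), 45), Pow(408, -1)) = Mul(Add(Mul(Add(36, 27, 72), -1), 45), Rational(1, 408)) = Mul(Add(Mul(135, -1), 45), Rational(1, 408)) = Mul(Add(-135, 45), Rational(1, 408)) = Mul(-90, Rational(1, 408)) = Rational(-15, 68)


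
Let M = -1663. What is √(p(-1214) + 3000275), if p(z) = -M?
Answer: √3001938 ≈ 1732.6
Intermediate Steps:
p(z) = 1663 (p(z) = -1*(-1663) = 1663)
√(p(-1214) + 3000275) = √(1663 + 3000275) = √3001938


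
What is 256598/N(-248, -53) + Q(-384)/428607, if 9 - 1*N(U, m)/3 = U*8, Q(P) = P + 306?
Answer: 4073304912/94912639 ≈ 42.916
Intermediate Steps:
Q(P) = 306 + P
N(U, m) = 27 - 24*U (N(U, m) = 27 - 3*U*8 = 27 - 24*U)
256598/N(-248, -53) + Q(-384)/428607 = 256598/(27 - 24*(-248)) + (306 - 384)/428607 = 256598/(27 + 5952) - 78*1/428607 = 256598/5979 - 26/142869 = 4073304912/94912639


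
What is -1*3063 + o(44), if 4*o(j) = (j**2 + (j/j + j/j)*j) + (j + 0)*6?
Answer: -2491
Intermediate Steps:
o(j) = 2*j + j**2/4 (o(j) = ((j**2 + (j/j + j/j)*j) + (j + 0)*6)/4 = ((j**2 + (1 + 1)*j) + j*6)/4 = ((j**2 + 2*j) + 6*j)/4 = (j**2 + 8*j)/4 = 2*j + j**2/4)
-1*3063 + o(44) = -1*3063 + (1/4)*44*(8 + 44) = -3063 + (1/4)*44*52 = -3063 + 572 = -2491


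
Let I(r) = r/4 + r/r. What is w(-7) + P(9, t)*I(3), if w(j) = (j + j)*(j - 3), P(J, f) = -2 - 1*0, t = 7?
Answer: 273/2 ≈ 136.50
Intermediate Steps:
P(J, f) = -2 (P(J, f) = -2 + 0 = -2)
w(j) = 2*j*(-3 + j) (w(j) = (2*j)*(-3 + j) = 2*j*(-3 + j))
I(r) = 1 + r/4 (I(r) = r*(1/4) + 1 = r/4 + 1 = 1 + r/4)
w(-7) + P(9, t)*I(3) = 2*(-7)*(-3 - 7) - 2*(1 + (1/4)*3) = 2*(-7)*(-10) - 2*(1 + 3/4) = 140 - 2*7/4 = 140 - 7/2 = 273/2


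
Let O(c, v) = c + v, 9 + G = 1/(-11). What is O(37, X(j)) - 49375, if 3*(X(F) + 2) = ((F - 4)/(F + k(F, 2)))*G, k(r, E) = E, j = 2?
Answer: -1628170/33 ≈ -49339.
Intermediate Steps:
G = -100/11 (G = -9 + 1/(-11) = -9 - 1/11 = -100/11 ≈ -9.0909)
X(F) = -2 - 100*(-4 + F)/(33*(2 + F)) (X(F) = -2 + (((F - 4)/(F + 2))*(-100/11))/3 = -2 + (((-4 + F)/(2 + F))*(-100/11))/3 = -2 + (-100*(-4 + F)/(11*(2 + F)))/3 = -2 - 100*(-4 + F)/(33*(2 + F)))
O(37, X(j)) - 49375 = (37 + 2*(134 - 83*2)/(33*(2 + 2))) - 49375 = (37 + (2/33)*(134 - 166)/4) - 49375 = (37 + (2/33)*(1/4)*(-32)) - 49375 = (37 - 16/33) - 49375 = 1205/33 - 49375 = -1628170/33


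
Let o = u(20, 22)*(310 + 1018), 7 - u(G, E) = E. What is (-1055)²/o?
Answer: -222605/3984 ≈ -55.875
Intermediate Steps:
u(G, E) = 7 - E
o = -19920 (o = (7 - 1*22)*(310 + 1018) = (7 - 22)*1328 = -15*1328 = -19920)
(-1055)²/o = (-1055)²/(-19920) = 1113025*(-1/19920) = -222605/3984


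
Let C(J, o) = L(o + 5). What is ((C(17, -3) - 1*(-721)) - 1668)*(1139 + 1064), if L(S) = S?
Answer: -2081835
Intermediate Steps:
C(J, o) = 5 + o (C(J, o) = o + 5 = 5 + o)
((C(17, -3) - 1*(-721)) - 1668)*(1139 + 1064) = (((5 - 3) - 1*(-721)) - 1668)*(1139 + 1064) = ((2 + 721) - 1668)*2203 = (723 - 1668)*2203 = -945*2203 = -2081835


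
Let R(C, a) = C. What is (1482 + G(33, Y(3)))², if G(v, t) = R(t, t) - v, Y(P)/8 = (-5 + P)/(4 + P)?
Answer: 102556129/49 ≈ 2.0930e+6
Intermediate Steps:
Y(P) = 8*(-5 + P)/(4 + P) (Y(P) = 8*((-5 + P)/(4 + P)) = 8*(-5 + P)/(4 + P))
G(v, t) = t - v
(1482 + G(33, Y(3)))² = (1482 + (8*(-5 + 3)/(4 + 3) - 1*33))² = (1482 + (8*(-2)/7 - 33))² = (1482 + (8*(⅐)*(-2) - 33))² = (1482 + (-16/7 - 33))² = (1482 - 247/7)² = (10127/7)² = 102556129/49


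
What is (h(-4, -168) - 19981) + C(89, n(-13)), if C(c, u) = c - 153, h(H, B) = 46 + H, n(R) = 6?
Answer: -20003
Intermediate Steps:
C(c, u) = -153 + c
(h(-4, -168) - 19981) + C(89, n(-13)) = ((46 - 4) - 19981) + (-153 + 89) = (42 - 19981) - 64 = -19939 - 64 = -20003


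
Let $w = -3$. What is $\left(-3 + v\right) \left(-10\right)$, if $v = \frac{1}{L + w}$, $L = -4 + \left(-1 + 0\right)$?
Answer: $\frac{125}{4} \approx 31.25$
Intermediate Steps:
$L = -5$ ($L = -4 - 1 = -5$)
$v = - \frac{1}{8}$ ($v = \frac{1}{-5 - 3} = \frac{1}{-8} = - \frac{1}{8} \approx -0.125$)
$\left(-3 + v\right) \left(-10\right) = \left(-3 - \frac{1}{8}\right) \left(-10\right) = \left(- \frac{25}{8}\right) \left(-10\right) = \frac{125}{4}$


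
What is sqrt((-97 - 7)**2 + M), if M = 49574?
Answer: 3*sqrt(6710) ≈ 245.74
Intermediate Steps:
sqrt((-97 - 7)**2 + M) = sqrt((-97 - 7)**2 + 49574) = sqrt((-104)**2 + 49574) = sqrt(10816 + 49574) = sqrt(60390) = 3*sqrt(6710)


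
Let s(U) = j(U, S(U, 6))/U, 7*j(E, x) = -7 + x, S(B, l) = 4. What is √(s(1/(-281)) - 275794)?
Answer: I*√13508005/7 ≈ 525.05*I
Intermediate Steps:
j(E, x) = -1 + x/7 (j(E, x) = (-7 + x)/7 = -1 + x/7)
s(U) = -3/(7*U) (s(U) = (-1 + (⅐)*4)/U = (-1 + 4/7)/U = -3/(7*U))
√(s(1/(-281)) - 275794) = √(-3/(7*(1/(-281))) - 275794) = √(-3/(7*(-1/281)) - 275794) = √(-3/7*(-281) - 275794) = √(843/7 - 275794) = √(-1929715/7) = I*√13508005/7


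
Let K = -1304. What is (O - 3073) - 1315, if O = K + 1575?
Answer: -4117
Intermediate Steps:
O = 271 (O = -1304 + 1575 = 271)
(O - 3073) - 1315 = (271 - 3073) - 1315 = -2802 - 1315 = -4117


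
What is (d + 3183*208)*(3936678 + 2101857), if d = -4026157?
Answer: -20314193323755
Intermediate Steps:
(d + 3183*208)*(3936678 + 2101857) = (-4026157 + 3183*208)*(3936678 + 2101857) = (-4026157 + 662064)*6038535 = -3364093*6038535 = -20314193323755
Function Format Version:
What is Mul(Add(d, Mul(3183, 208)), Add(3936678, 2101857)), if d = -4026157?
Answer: -20314193323755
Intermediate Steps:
Mul(Add(d, Mul(3183, 208)), Add(3936678, 2101857)) = Mul(Add(-4026157, Mul(3183, 208)), Add(3936678, 2101857)) = Mul(Add(-4026157, 662064), 6038535) = Mul(-3364093, 6038535) = -20314193323755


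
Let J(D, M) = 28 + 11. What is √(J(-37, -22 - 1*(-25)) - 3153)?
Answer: 3*I*√346 ≈ 55.803*I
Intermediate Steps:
J(D, M) = 39
√(J(-37, -22 - 1*(-25)) - 3153) = √(39 - 3153) = √(-3114) = 3*I*√346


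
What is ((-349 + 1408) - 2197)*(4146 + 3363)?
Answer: -8545242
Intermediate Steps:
((-349 + 1408) - 2197)*(4146 + 3363) = (1059 - 2197)*7509 = -1138*7509 = -8545242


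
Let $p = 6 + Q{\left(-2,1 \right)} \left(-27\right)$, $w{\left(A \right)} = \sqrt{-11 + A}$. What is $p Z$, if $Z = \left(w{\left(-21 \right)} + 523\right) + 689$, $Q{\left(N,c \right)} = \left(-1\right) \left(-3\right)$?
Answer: $-90900 - 300 i \sqrt{2} \approx -90900.0 - 424.26 i$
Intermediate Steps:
$Q{\left(N,c \right)} = 3$
$Z = 1212 + 4 i \sqrt{2}$ ($Z = \left(\sqrt{-11 - 21} + 523\right) + 689 = \left(\sqrt{-32} + 523\right) + 689 = \left(4 i \sqrt{2} + 523\right) + 689 = \left(523 + 4 i \sqrt{2}\right) + 689 = 1212 + 4 i \sqrt{2} \approx 1212.0 + 5.6569 i$)
$p = -75$ ($p = 6 + 3 \left(-27\right) = 6 - 81 = -75$)
$p Z = - 75 \left(1212 + 4 i \sqrt{2}\right) = -90900 - 300 i \sqrt{2}$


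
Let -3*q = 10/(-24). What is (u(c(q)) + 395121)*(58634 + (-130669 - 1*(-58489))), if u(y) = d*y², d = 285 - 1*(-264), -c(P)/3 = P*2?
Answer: -10714946957/2 ≈ -5.3575e+9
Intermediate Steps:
q = 5/36 (q = -10/(3*(-24)) = -10*(-1)/(3*24) = -⅓*(-5/12) = 5/36 ≈ 0.13889)
c(P) = -6*P (c(P) = -3*P*2 = -6*P)
d = 549 (d = 285 + 264 = 549)
u(y) = 549*y²
(u(c(q)) + 395121)*(58634 + (-130669 - 1*(-58489))) = (549*(-6*5/36)² + 395121)*(58634 + (-130669 - 1*(-58489))) = (549*(-⅚)² + 395121)*(58634 + (-130669 + 58489)) = (549*(25/36) + 395121)*(58634 - 72180) = (1525/4 + 395121)*(-13546) = (1582009/4)*(-13546) = -10714946957/2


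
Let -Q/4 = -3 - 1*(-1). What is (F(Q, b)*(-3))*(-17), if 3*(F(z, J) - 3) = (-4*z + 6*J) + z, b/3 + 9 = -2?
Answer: -3621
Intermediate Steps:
b = -33 (b = -27 + 3*(-2) = -27 - 6 = -33)
Q = 8 (Q = -4*(-3 - 1*(-1)) = -4*(-3 + 1) = -4*(-2) = 8)
F(z, J) = 3 - z + 2*J (F(z, J) = 3 + ((-4*z + 6*J) + z)/3 = 3 + (-3*z + 6*J)/3 = 3 + (-z + 2*J) = 3 - z + 2*J)
(F(Q, b)*(-3))*(-17) = ((3 - 1*8 + 2*(-33))*(-3))*(-17) = ((3 - 8 - 66)*(-3))*(-17) = -71*(-3)*(-17) = 213*(-17) = -3621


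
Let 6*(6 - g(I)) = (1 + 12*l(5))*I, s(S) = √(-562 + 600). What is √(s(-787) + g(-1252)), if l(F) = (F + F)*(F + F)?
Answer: √(2255532 + 9*√38)/3 ≈ 500.62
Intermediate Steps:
s(S) = √38
l(F) = 4*F² (l(F) = (2*F)*(2*F) = 4*F²)
g(I) = 6 - 1201*I/6 (g(I) = 6 - (1 + 12*(4*5²))*I/6 = 6 - (1 + 12*(4*25))*I/6 = 6 - (1 + 12*100)*I/6 = 6 - (1 + 1200)*I/6 = 6 - 1201*I/6)
√(s(-787) + g(-1252)) = √(√38 + (6 - 1201/6*(-1252))) = √(√38 + (6 + 751826/3)) = √(√38 + 751844/3) = √(751844/3 + √38)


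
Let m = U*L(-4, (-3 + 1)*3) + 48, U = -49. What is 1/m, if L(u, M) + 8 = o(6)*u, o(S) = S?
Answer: 1/1616 ≈ 0.00061881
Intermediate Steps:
L(u, M) = -8 + 6*u
m = 1616 (m = -49*(-8 + 6*(-4)) + 48 = -49*(-8 - 24) + 48 = -49*(-32) + 48 = 1568 + 48 = 1616)
1/m = 1/1616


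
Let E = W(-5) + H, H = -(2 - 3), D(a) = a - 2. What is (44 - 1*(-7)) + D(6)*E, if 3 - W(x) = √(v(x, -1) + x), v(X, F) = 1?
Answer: 67 - 8*I ≈ 67.0 - 8.0*I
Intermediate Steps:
W(x) = 3 - √(1 + x)
D(a) = -2 + a
H = 1 (H = -1*(-1) = 1)
E = 4 - 2*I (E = (3 - √(1 - 5)) + 1 = (3 - √(-4)) + 1 = (3 - 2*I) + 1 = 4 - 2*I ≈ 4.0 - 2.0*I)
(44 - 1*(-7)) + D(6)*E = (44 - 1*(-7)) + (-2 + 6)*(4 - 2*I) = (44 + 7) + 4*(4 - 2*I) = 51 + (16 - 8*I) = 67 - 8*I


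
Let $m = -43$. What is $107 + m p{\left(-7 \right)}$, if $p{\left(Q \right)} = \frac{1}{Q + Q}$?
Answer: $\frac{1541}{14} \approx 110.07$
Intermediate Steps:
$p{\left(Q \right)} = \frac{1}{2 Q}$
$107 + m p{\left(-7 \right)} = 107 - 43 \frac{1}{2 \left(-7\right)} = 107 - 43 \cdot \frac{1}{2} \left(- \frac{1}{7}\right) = 107 - - \frac{43}{14} = 107 + \frac{43}{14} = \frac{1541}{14}$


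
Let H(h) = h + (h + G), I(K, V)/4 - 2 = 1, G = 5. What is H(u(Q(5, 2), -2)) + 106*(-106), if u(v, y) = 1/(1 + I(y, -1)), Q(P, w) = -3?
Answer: -146001/13 ≈ -11231.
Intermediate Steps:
I(K, V) = 12 (I(K, V) = 8 + 4*1 = 8 + 4 = 12)
u(v, y) = 1/13 (u(v, y) = 1/(1 + 12) = 1/13)
H(h) = 5 + 2*h (H(h) = h + (h + 5) = h + (5 + h) = 5 + 2*h)
H(u(Q(5, 2), -2)) + 106*(-106) = (5 + 2*(1/13)) + 106*(-106) = (5 + 2/13) - 11236 = 67/13 - 11236 = -146001/13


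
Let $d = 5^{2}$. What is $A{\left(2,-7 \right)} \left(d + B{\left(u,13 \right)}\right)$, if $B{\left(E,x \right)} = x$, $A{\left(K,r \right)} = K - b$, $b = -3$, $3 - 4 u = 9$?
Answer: $190$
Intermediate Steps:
$u = - \frac{3}{2}$ ($u = \frac{3}{4} - \frac{9}{4} = - \frac{3}{2} \approx -1.5$)
$A{\left(K,r \right)} = 3 + K$ ($A{\left(K,r \right)} = K - -3 = K + 3 = 3 + K$)
$d = 25$
$A{\left(2,-7 \right)} \left(d + B{\left(u,13 \right)}\right) = \left(3 + 2\right) \left(25 + 13\right) = 5 \cdot 38 = 190$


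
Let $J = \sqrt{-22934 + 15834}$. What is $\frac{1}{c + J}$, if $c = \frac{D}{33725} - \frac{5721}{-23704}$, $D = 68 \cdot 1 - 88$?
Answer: $\frac{6154447397304920}{181496844692441342241} - \frac{255627271769104000 i \sqrt{71}}{181496844692441342241} \approx 3.3909 \cdot 10^{-5} - 0.011868 i$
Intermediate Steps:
$D = -20$ ($D = 68 - 88 = -20$)
$c = \frac{38493329}{159883480}$ ($c = - \frac{20}{33725} - \frac{5721}{-23704} = \left(-20\right) \frac{1}{33725} - - \frac{5721}{23704} = - \frac{4}{6745} + \frac{5721}{23704} = \frac{38493329}{159883480} \approx 0.24076$)
$J = 10 i \sqrt{71}$ ($J = \sqrt{-7100} = 10 i \sqrt{71} \approx 84.261 i$)
$\frac{1}{c + J} = \frac{1}{\frac{38493329}{159883480} + 10 i \sqrt{71}}$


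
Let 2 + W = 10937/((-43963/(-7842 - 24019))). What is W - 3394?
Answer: 199165409/43963 ≈ 4530.3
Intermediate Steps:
W = 348375831/43963 (W = -2 + 10937/((-43963/(-7842 - 24019))) = -2 + 10937/((-43963/(-31861))) = -2 + 10937/((-43963*(-1/31861))) = -2 + 10937/(43963/31861) = -2 + 10937*(31861/43963) = -2 + 348463757/43963 = 348375831/43963 ≈ 7924.3)
W - 3394 = 348375831/43963 - 3394 = 199165409/43963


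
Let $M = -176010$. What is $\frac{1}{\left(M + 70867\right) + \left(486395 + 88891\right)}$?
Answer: $\frac{1}{470143} \approx 2.127 \cdot 10^{-6}$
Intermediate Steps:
$\frac{1}{\left(M + 70867\right) + \left(486395 + 88891\right)} = \frac{1}{\left(-176010 + 70867\right) + \left(486395 + 88891\right)} = \frac{1}{-105143 + 575286} = \frac{1}{470143}$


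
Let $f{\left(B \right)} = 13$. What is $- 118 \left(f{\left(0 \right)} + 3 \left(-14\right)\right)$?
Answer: $3422$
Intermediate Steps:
$- 118 \left(f{\left(0 \right)} + 3 \left(-14\right)\right) = - 118 \left(13 + 3 \left(-14\right)\right) = - 118 \left(13 - 42\right) = \left(-118\right) \left(-29\right) = 3422$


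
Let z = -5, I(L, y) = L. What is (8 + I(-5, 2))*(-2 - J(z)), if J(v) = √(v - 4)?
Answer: -6 - 9*I ≈ -6.0 - 9.0*I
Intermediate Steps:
J(v) = √(-4 + v)
(8 + I(-5, 2))*(-2 - J(z)) = (8 - 5)*(-2 - √(-4 - 5)) = 3*(-2 - √(-9)) = 3*(-2 - 3*I) = -6 - 9*I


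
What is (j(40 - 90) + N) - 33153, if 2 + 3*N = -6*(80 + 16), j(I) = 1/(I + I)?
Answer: -10003703/300 ≈ -33346.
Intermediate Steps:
j(I) = 1/(2*I)
N = -578/3 (N = -⅔ + (-6*(80 + 16))/3 = -⅔ + (-6*96)/3 = -⅔ + (⅓)*(-576) = -⅔ - 192 = -578/3 ≈ -192.67)
(j(40 - 90) + N) - 33153 = (1/(2*(40 - 90)) - 578/3) - 33153 = ((½)/(-50) - 578/3) - 33153 = ((½)*(-1/50) - 578/3) - 33153 = (-1/100 - 578/3) - 33153 = -57803/300 - 33153 = -10003703/300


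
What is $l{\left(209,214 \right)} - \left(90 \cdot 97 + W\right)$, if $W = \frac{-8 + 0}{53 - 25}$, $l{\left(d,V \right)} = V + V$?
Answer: $- \frac{58112}{7} \approx -8301.7$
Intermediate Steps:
$l{\left(d,V \right)} = 2 V$
$W = - \frac{2}{7}$ ($W = - \frac{8}{28} = \left(-8\right) \frac{1}{28} = - \frac{2}{7} \approx -0.28571$)
$l{\left(209,214 \right)} - \left(90 \cdot 97 + W\right) = 2 \cdot 214 - \left(90 \cdot 97 - \frac{2}{7}\right) = 428 - \left(8730 - \frac{2}{7}\right) = 428 - \frac{61108}{7} = - \frac{58112}{7}$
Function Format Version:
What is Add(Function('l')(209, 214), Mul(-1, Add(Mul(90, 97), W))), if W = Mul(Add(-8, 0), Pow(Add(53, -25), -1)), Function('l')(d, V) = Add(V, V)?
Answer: Rational(-58112, 7) ≈ -8301.7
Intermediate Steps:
Function('l')(d, V) = Mul(2, V)
W = Rational(-2, 7) (W = Mul(-8, Pow(28, -1)) = Mul(-8, Rational(1, 28)) = Rational(-2, 7) ≈ -0.28571)
Add(Function('l')(209, 214), Mul(-1, Add(Mul(90, 97), W))) = Add(Mul(2, 214), Mul(-1, Add(Mul(90, 97), Rational(-2, 7)))) = Add(428, Mul(-1, Add(8730, Rational(-2, 7)))) = Add(428, Mul(-1, Rational(61108, 7))) = Add(428, Rational(-61108, 7)) = Rational(-58112, 7)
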